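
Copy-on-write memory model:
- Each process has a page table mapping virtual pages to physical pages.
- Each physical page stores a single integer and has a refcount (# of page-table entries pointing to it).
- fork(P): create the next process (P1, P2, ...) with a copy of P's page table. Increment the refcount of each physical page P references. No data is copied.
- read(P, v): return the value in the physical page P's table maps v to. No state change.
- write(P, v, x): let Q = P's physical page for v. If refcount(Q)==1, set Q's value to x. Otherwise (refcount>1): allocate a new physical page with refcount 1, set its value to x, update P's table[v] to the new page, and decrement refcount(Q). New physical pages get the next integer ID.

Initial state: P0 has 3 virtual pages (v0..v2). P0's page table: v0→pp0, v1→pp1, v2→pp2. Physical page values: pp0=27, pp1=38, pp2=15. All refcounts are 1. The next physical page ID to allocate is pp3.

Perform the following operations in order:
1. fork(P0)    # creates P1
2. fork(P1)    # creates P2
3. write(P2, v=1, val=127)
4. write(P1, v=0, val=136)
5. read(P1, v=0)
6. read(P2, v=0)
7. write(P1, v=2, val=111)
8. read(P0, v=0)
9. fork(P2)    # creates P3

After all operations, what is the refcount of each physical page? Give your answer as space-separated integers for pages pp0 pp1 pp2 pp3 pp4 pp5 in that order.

Op 1: fork(P0) -> P1. 3 ppages; refcounts: pp0:2 pp1:2 pp2:2
Op 2: fork(P1) -> P2. 3 ppages; refcounts: pp0:3 pp1:3 pp2:3
Op 3: write(P2, v1, 127). refcount(pp1)=3>1 -> COPY to pp3. 4 ppages; refcounts: pp0:3 pp1:2 pp2:3 pp3:1
Op 4: write(P1, v0, 136). refcount(pp0)=3>1 -> COPY to pp4. 5 ppages; refcounts: pp0:2 pp1:2 pp2:3 pp3:1 pp4:1
Op 5: read(P1, v0) -> 136. No state change.
Op 6: read(P2, v0) -> 27. No state change.
Op 7: write(P1, v2, 111). refcount(pp2)=3>1 -> COPY to pp5. 6 ppages; refcounts: pp0:2 pp1:2 pp2:2 pp3:1 pp4:1 pp5:1
Op 8: read(P0, v0) -> 27. No state change.
Op 9: fork(P2) -> P3. 6 ppages; refcounts: pp0:3 pp1:2 pp2:3 pp3:2 pp4:1 pp5:1

Answer: 3 2 3 2 1 1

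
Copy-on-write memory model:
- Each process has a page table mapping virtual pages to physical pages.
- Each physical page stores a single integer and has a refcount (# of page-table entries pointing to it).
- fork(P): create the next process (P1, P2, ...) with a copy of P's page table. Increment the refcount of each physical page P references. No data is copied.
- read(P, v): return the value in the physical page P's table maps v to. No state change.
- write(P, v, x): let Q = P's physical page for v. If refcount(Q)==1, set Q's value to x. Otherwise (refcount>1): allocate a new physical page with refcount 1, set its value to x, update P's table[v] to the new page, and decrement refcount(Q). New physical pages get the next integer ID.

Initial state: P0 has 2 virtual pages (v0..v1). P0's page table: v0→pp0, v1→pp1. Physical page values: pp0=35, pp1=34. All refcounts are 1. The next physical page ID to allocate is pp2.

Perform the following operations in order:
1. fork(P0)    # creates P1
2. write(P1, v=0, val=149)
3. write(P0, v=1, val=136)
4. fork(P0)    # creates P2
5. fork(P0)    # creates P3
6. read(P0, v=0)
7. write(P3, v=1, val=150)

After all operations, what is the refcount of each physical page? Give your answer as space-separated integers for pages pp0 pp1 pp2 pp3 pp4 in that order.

Op 1: fork(P0) -> P1. 2 ppages; refcounts: pp0:2 pp1:2
Op 2: write(P1, v0, 149). refcount(pp0)=2>1 -> COPY to pp2. 3 ppages; refcounts: pp0:1 pp1:2 pp2:1
Op 3: write(P0, v1, 136). refcount(pp1)=2>1 -> COPY to pp3. 4 ppages; refcounts: pp0:1 pp1:1 pp2:1 pp3:1
Op 4: fork(P0) -> P2. 4 ppages; refcounts: pp0:2 pp1:1 pp2:1 pp3:2
Op 5: fork(P0) -> P3. 4 ppages; refcounts: pp0:3 pp1:1 pp2:1 pp3:3
Op 6: read(P0, v0) -> 35. No state change.
Op 7: write(P3, v1, 150). refcount(pp3)=3>1 -> COPY to pp4. 5 ppages; refcounts: pp0:3 pp1:1 pp2:1 pp3:2 pp4:1

Answer: 3 1 1 2 1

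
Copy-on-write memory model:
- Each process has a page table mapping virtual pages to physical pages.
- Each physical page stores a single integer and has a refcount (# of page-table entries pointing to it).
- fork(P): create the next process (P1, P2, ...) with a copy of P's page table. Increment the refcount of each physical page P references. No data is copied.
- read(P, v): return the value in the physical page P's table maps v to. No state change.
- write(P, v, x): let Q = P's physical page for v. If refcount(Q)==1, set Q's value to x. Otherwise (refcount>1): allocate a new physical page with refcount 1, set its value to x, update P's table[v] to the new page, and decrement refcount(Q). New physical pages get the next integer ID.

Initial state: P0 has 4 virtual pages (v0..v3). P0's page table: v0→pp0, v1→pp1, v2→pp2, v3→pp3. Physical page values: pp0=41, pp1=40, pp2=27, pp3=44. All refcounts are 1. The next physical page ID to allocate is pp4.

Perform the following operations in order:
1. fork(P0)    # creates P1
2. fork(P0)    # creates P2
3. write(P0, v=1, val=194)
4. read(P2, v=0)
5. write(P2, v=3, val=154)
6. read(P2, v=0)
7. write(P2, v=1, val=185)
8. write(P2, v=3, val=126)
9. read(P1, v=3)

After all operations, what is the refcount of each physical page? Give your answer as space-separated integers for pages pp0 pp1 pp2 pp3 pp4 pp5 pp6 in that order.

Op 1: fork(P0) -> P1. 4 ppages; refcounts: pp0:2 pp1:2 pp2:2 pp3:2
Op 2: fork(P0) -> P2. 4 ppages; refcounts: pp0:3 pp1:3 pp2:3 pp3:3
Op 3: write(P0, v1, 194). refcount(pp1)=3>1 -> COPY to pp4. 5 ppages; refcounts: pp0:3 pp1:2 pp2:3 pp3:3 pp4:1
Op 4: read(P2, v0) -> 41. No state change.
Op 5: write(P2, v3, 154). refcount(pp3)=3>1 -> COPY to pp5. 6 ppages; refcounts: pp0:3 pp1:2 pp2:3 pp3:2 pp4:1 pp5:1
Op 6: read(P2, v0) -> 41. No state change.
Op 7: write(P2, v1, 185). refcount(pp1)=2>1 -> COPY to pp6. 7 ppages; refcounts: pp0:3 pp1:1 pp2:3 pp3:2 pp4:1 pp5:1 pp6:1
Op 8: write(P2, v3, 126). refcount(pp5)=1 -> write in place. 7 ppages; refcounts: pp0:3 pp1:1 pp2:3 pp3:2 pp4:1 pp5:1 pp6:1
Op 9: read(P1, v3) -> 44. No state change.

Answer: 3 1 3 2 1 1 1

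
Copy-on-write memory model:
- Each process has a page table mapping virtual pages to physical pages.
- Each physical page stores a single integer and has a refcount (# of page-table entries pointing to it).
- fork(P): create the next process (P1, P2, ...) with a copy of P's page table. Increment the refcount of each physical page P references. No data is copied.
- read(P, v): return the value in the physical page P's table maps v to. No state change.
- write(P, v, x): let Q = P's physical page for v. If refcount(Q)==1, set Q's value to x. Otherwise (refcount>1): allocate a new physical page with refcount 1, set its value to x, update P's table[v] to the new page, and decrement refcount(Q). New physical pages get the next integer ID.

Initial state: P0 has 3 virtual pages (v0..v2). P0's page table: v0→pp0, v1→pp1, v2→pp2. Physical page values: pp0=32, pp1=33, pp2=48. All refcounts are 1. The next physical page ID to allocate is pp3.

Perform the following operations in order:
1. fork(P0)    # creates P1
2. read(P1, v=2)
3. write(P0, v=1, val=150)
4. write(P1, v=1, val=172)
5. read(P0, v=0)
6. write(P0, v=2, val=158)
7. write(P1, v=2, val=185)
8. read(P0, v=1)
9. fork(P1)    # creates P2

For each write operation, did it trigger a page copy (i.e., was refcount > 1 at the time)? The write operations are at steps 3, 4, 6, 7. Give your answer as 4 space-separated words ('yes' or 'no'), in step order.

Op 1: fork(P0) -> P1. 3 ppages; refcounts: pp0:2 pp1:2 pp2:2
Op 2: read(P1, v2) -> 48. No state change.
Op 3: write(P0, v1, 150). refcount(pp1)=2>1 -> COPY to pp3. 4 ppages; refcounts: pp0:2 pp1:1 pp2:2 pp3:1
Op 4: write(P1, v1, 172). refcount(pp1)=1 -> write in place. 4 ppages; refcounts: pp0:2 pp1:1 pp2:2 pp3:1
Op 5: read(P0, v0) -> 32. No state change.
Op 6: write(P0, v2, 158). refcount(pp2)=2>1 -> COPY to pp4. 5 ppages; refcounts: pp0:2 pp1:1 pp2:1 pp3:1 pp4:1
Op 7: write(P1, v2, 185). refcount(pp2)=1 -> write in place. 5 ppages; refcounts: pp0:2 pp1:1 pp2:1 pp3:1 pp4:1
Op 8: read(P0, v1) -> 150. No state change.
Op 9: fork(P1) -> P2. 5 ppages; refcounts: pp0:3 pp1:2 pp2:2 pp3:1 pp4:1

yes no yes no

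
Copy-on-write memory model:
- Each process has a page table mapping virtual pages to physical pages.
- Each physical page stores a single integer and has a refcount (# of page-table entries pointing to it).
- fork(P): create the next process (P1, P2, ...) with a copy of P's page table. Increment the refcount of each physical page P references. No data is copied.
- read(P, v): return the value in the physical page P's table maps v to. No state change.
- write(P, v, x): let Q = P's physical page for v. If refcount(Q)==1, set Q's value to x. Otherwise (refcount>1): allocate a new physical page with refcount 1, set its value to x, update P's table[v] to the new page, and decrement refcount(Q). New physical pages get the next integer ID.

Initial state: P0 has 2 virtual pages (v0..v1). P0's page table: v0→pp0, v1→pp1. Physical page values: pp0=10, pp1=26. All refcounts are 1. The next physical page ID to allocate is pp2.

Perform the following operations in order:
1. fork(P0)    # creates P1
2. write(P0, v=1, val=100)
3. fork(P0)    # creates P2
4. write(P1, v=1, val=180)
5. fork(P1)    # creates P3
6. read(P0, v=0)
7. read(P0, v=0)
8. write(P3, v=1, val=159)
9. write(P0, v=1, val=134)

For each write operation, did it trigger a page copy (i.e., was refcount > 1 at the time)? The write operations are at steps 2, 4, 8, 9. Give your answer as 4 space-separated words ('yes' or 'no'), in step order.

Op 1: fork(P0) -> P1. 2 ppages; refcounts: pp0:2 pp1:2
Op 2: write(P0, v1, 100). refcount(pp1)=2>1 -> COPY to pp2. 3 ppages; refcounts: pp0:2 pp1:1 pp2:1
Op 3: fork(P0) -> P2. 3 ppages; refcounts: pp0:3 pp1:1 pp2:2
Op 4: write(P1, v1, 180). refcount(pp1)=1 -> write in place. 3 ppages; refcounts: pp0:3 pp1:1 pp2:2
Op 5: fork(P1) -> P3. 3 ppages; refcounts: pp0:4 pp1:2 pp2:2
Op 6: read(P0, v0) -> 10. No state change.
Op 7: read(P0, v0) -> 10. No state change.
Op 8: write(P3, v1, 159). refcount(pp1)=2>1 -> COPY to pp3. 4 ppages; refcounts: pp0:4 pp1:1 pp2:2 pp3:1
Op 9: write(P0, v1, 134). refcount(pp2)=2>1 -> COPY to pp4. 5 ppages; refcounts: pp0:4 pp1:1 pp2:1 pp3:1 pp4:1

yes no yes yes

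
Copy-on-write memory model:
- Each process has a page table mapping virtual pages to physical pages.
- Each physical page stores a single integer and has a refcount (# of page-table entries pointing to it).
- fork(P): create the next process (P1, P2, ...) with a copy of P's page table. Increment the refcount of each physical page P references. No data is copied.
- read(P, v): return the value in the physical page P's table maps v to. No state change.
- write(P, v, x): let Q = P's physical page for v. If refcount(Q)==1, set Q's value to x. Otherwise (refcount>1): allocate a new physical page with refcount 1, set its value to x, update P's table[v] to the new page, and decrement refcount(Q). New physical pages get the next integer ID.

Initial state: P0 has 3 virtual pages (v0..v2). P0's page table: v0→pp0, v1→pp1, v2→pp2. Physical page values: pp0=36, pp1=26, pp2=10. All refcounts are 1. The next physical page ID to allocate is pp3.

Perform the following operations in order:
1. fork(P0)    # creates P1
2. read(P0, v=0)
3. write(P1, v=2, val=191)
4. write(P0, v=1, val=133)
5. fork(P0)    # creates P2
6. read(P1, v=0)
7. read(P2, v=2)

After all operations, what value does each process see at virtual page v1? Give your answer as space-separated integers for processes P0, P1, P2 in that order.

Answer: 133 26 133

Derivation:
Op 1: fork(P0) -> P1. 3 ppages; refcounts: pp0:2 pp1:2 pp2:2
Op 2: read(P0, v0) -> 36. No state change.
Op 3: write(P1, v2, 191). refcount(pp2)=2>1 -> COPY to pp3. 4 ppages; refcounts: pp0:2 pp1:2 pp2:1 pp3:1
Op 4: write(P0, v1, 133). refcount(pp1)=2>1 -> COPY to pp4. 5 ppages; refcounts: pp0:2 pp1:1 pp2:1 pp3:1 pp4:1
Op 5: fork(P0) -> P2. 5 ppages; refcounts: pp0:3 pp1:1 pp2:2 pp3:1 pp4:2
Op 6: read(P1, v0) -> 36. No state change.
Op 7: read(P2, v2) -> 10. No state change.
P0: v1 -> pp4 = 133
P1: v1 -> pp1 = 26
P2: v1 -> pp4 = 133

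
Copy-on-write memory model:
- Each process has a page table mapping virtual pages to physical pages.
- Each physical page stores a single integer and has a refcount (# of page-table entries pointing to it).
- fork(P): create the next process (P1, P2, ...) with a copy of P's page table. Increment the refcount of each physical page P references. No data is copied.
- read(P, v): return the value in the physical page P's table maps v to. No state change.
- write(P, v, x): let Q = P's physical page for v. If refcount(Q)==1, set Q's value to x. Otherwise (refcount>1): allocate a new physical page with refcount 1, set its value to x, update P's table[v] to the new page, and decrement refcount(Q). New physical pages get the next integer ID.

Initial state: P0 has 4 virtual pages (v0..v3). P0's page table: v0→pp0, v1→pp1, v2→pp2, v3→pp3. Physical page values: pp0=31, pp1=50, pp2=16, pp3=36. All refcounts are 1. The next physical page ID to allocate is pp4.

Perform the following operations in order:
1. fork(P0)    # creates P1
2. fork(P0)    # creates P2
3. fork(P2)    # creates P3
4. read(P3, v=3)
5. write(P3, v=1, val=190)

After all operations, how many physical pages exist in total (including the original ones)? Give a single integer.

Answer: 5

Derivation:
Op 1: fork(P0) -> P1. 4 ppages; refcounts: pp0:2 pp1:2 pp2:2 pp3:2
Op 2: fork(P0) -> P2. 4 ppages; refcounts: pp0:3 pp1:3 pp2:3 pp3:3
Op 3: fork(P2) -> P3. 4 ppages; refcounts: pp0:4 pp1:4 pp2:4 pp3:4
Op 4: read(P3, v3) -> 36. No state change.
Op 5: write(P3, v1, 190). refcount(pp1)=4>1 -> COPY to pp4. 5 ppages; refcounts: pp0:4 pp1:3 pp2:4 pp3:4 pp4:1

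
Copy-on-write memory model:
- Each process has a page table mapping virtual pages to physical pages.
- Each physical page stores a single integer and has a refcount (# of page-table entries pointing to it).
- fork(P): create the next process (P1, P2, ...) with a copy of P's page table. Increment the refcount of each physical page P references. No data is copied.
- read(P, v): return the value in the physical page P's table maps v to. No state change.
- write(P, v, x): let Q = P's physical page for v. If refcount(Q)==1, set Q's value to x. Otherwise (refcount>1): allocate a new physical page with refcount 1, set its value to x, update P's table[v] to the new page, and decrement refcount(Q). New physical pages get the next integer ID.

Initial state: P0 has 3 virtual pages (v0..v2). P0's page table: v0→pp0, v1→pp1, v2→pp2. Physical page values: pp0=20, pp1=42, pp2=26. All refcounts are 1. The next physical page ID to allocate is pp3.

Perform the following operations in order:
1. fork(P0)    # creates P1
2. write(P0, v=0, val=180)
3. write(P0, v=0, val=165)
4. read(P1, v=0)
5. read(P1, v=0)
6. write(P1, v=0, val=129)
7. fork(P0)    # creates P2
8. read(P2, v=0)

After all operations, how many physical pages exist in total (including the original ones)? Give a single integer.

Answer: 4

Derivation:
Op 1: fork(P0) -> P1. 3 ppages; refcounts: pp0:2 pp1:2 pp2:2
Op 2: write(P0, v0, 180). refcount(pp0)=2>1 -> COPY to pp3. 4 ppages; refcounts: pp0:1 pp1:2 pp2:2 pp3:1
Op 3: write(P0, v0, 165). refcount(pp3)=1 -> write in place. 4 ppages; refcounts: pp0:1 pp1:2 pp2:2 pp3:1
Op 4: read(P1, v0) -> 20. No state change.
Op 5: read(P1, v0) -> 20. No state change.
Op 6: write(P1, v0, 129). refcount(pp0)=1 -> write in place. 4 ppages; refcounts: pp0:1 pp1:2 pp2:2 pp3:1
Op 7: fork(P0) -> P2. 4 ppages; refcounts: pp0:1 pp1:3 pp2:3 pp3:2
Op 8: read(P2, v0) -> 165. No state change.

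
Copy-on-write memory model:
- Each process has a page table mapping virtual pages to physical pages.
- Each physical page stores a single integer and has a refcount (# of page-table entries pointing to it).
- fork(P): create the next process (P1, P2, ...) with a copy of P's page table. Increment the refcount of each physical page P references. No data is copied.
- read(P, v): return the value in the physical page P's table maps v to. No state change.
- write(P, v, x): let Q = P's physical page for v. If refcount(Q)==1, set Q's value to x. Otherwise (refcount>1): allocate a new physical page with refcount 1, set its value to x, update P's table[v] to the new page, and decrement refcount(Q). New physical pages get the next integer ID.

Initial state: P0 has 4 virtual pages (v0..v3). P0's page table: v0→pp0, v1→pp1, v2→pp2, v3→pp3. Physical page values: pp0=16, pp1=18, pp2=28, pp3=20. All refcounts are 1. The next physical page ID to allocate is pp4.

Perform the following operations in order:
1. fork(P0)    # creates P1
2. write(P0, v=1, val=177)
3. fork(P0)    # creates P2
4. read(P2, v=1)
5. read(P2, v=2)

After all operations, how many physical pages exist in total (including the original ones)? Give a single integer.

Op 1: fork(P0) -> P1. 4 ppages; refcounts: pp0:2 pp1:2 pp2:2 pp3:2
Op 2: write(P0, v1, 177). refcount(pp1)=2>1 -> COPY to pp4. 5 ppages; refcounts: pp0:2 pp1:1 pp2:2 pp3:2 pp4:1
Op 3: fork(P0) -> P2. 5 ppages; refcounts: pp0:3 pp1:1 pp2:3 pp3:3 pp4:2
Op 4: read(P2, v1) -> 177. No state change.
Op 5: read(P2, v2) -> 28. No state change.

Answer: 5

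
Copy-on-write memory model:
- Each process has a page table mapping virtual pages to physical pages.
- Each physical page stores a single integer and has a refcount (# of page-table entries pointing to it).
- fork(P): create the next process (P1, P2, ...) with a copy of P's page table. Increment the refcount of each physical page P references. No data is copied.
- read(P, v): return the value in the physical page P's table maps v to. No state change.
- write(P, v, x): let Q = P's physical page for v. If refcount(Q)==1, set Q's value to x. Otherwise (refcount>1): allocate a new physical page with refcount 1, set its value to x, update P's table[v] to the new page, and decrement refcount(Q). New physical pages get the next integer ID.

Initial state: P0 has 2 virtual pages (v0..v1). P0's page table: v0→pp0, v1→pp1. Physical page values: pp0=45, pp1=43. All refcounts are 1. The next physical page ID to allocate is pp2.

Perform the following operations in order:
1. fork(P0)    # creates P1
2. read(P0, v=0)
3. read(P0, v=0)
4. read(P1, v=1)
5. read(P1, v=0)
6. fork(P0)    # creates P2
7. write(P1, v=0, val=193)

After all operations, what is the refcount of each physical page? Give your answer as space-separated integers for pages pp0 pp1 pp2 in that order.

Answer: 2 3 1

Derivation:
Op 1: fork(P0) -> P1. 2 ppages; refcounts: pp0:2 pp1:2
Op 2: read(P0, v0) -> 45. No state change.
Op 3: read(P0, v0) -> 45. No state change.
Op 4: read(P1, v1) -> 43. No state change.
Op 5: read(P1, v0) -> 45. No state change.
Op 6: fork(P0) -> P2. 2 ppages; refcounts: pp0:3 pp1:3
Op 7: write(P1, v0, 193). refcount(pp0)=3>1 -> COPY to pp2. 3 ppages; refcounts: pp0:2 pp1:3 pp2:1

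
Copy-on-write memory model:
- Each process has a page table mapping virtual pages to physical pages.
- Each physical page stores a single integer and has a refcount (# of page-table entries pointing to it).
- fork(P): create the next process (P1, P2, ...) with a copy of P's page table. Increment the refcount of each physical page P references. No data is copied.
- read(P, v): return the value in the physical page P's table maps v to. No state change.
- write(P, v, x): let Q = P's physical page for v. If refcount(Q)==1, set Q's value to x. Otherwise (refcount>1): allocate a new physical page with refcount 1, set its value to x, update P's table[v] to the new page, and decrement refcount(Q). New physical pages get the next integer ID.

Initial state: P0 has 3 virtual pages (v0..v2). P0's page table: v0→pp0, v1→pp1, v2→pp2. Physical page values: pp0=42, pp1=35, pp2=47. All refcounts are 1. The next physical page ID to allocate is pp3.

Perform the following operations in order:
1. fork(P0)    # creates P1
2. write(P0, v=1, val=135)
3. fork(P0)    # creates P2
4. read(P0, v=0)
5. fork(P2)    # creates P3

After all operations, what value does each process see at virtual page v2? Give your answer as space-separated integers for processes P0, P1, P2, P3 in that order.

Answer: 47 47 47 47

Derivation:
Op 1: fork(P0) -> P1. 3 ppages; refcounts: pp0:2 pp1:2 pp2:2
Op 2: write(P0, v1, 135). refcount(pp1)=2>1 -> COPY to pp3. 4 ppages; refcounts: pp0:2 pp1:1 pp2:2 pp3:1
Op 3: fork(P0) -> P2. 4 ppages; refcounts: pp0:3 pp1:1 pp2:3 pp3:2
Op 4: read(P0, v0) -> 42. No state change.
Op 5: fork(P2) -> P3. 4 ppages; refcounts: pp0:4 pp1:1 pp2:4 pp3:3
P0: v2 -> pp2 = 47
P1: v2 -> pp2 = 47
P2: v2 -> pp2 = 47
P3: v2 -> pp2 = 47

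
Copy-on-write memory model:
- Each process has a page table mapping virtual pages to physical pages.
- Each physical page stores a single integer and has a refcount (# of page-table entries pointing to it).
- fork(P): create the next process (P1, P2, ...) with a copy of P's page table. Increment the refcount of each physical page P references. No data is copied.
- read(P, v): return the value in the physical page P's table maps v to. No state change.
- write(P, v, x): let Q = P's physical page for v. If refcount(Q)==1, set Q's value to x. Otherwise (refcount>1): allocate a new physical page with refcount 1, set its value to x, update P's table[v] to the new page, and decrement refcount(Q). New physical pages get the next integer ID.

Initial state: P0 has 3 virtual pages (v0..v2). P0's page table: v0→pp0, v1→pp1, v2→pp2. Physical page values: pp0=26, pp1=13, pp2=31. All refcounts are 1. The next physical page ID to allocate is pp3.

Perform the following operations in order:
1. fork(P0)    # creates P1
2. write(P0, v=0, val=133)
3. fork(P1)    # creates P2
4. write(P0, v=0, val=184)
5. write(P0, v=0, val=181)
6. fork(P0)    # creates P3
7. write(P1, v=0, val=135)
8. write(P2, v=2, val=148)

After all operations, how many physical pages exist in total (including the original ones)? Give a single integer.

Op 1: fork(P0) -> P1. 3 ppages; refcounts: pp0:2 pp1:2 pp2:2
Op 2: write(P0, v0, 133). refcount(pp0)=2>1 -> COPY to pp3. 4 ppages; refcounts: pp0:1 pp1:2 pp2:2 pp3:1
Op 3: fork(P1) -> P2. 4 ppages; refcounts: pp0:2 pp1:3 pp2:3 pp3:1
Op 4: write(P0, v0, 184). refcount(pp3)=1 -> write in place. 4 ppages; refcounts: pp0:2 pp1:3 pp2:3 pp3:1
Op 5: write(P0, v0, 181). refcount(pp3)=1 -> write in place. 4 ppages; refcounts: pp0:2 pp1:3 pp2:3 pp3:1
Op 6: fork(P0) -> P3. 4 ppages; refcounts: pp0:2 pp1:4 pp2:4 pp3:2
Op 7: write(P1, v0, 135). refcount(pp0)=2>1 -> COPY to pp4. 5 ppages; refcounts: pp0:1 pp1:4 pp2:4 pp3:2 pp4:1
Op 8: write(P2, v2, 148). refcount(pp2)=4>1 -> COPY to pp5. 6 ppages; refcounts: pp0:1 pp1:4 pp2:3 pp3:2 pp4:1 pp5:1

Answer: 6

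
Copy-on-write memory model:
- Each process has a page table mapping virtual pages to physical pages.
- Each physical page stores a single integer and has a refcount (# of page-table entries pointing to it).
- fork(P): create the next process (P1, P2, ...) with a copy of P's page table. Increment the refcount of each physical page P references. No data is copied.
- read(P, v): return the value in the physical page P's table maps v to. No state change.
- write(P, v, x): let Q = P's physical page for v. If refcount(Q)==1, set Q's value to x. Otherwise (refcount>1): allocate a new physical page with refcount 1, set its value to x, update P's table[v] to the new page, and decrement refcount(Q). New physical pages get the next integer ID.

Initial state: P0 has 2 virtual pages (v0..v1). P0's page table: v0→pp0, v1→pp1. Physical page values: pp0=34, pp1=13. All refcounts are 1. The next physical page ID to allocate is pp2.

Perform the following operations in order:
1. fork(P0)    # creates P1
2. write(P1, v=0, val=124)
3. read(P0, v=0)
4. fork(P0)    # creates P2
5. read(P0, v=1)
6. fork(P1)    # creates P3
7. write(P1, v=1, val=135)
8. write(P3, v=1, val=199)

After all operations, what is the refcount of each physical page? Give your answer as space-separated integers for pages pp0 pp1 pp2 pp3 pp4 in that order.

Op 1: fork(P0) -> P1. 2 ppages; refcounts: pp0:2 pp1:2
Op 2: write(P1, v0, 124). refcount(pp0)=2>1 -> COPY to pp2. 3 ppages; refcounts: pp0:1 pp1:2 pp2:1
Op 3: read(P0, v0) -> 34. No state change.
Op 4: fork(P0) -> P2. 3 ppages; refcounts: pp0:2 pp1:3 pp2:1
Op 5: read(P0, v1) -> 13. No state change.
Op 6: fork(P1) -> P3. 3 ppages; refcounts: pp0:2 pp1:4 pp2:2
Op 7: write(P1, v1, 135). refcount(pp1)=4>1 -> COPY to pp3. 4 ppages; refcounts: pp0:2 pp1:3 pp2:2 pp3:1
Op 8: write(P3, v1, 199). refcount(pp1)=3>1 -> COPY to pp4. 5 ppages; refcounts: pp0:2 pp1:2 pp2:2 pp3:1 pp4:1

Answer: 2 2 2 1 1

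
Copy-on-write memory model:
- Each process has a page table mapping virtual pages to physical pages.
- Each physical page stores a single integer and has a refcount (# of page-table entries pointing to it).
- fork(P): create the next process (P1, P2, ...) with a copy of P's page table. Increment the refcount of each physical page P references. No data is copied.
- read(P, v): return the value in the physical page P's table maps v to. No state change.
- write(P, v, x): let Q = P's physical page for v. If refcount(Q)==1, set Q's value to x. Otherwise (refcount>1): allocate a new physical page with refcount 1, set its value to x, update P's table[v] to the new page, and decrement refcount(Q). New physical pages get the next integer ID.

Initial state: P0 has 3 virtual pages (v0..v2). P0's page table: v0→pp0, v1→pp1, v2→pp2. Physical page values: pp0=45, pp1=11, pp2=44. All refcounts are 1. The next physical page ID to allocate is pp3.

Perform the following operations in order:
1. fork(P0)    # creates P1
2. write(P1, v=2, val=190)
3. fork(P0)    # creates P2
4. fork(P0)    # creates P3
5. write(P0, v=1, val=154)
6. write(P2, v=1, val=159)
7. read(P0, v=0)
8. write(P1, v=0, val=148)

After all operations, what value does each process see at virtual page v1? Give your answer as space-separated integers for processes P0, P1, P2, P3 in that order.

Op 1: fork(P0) -> P1. 3 ppages; refcounts: pp0:2 pp1:2 pp2:2
Op 2: write(P1, v2, 190). refcount(pp2)=2>1 -> COPY to pp3. 4 ppages; refcounts: pp0:2 pp1:2 pp2:1 pp3:1
Op 3: fork(P0) -> P2. 4 ppages; refcounts: pp0:3 pp1:3 pp2:2 pp3:1
Op 4: fork(P0) -> P3. 4 ppages; refcounts: pp0:4 pp1:4 pp2:3 pp3:1
Op 5: write(P0, v1, 154). refcount(pp1)=4>1 -> COPY to pp4. 5 ppages; refcounts: pp0:4 pp1:3 pp2:3 pp3:1 pp4:1
Op 6: write(P2, v1, 159). refcount(pp1)=3>1 -> COPY to pp5. 6 ppages; refcounts: pp0:4 pp1:2 pp2:3 pp3:1 pp4:1 pp5:1
Op 7: read(P0, v0) -> 45. No state change.
Op 8: write(P1, v0, 148). refcount(pp0)=4>1 -> COPY to pp6. 7 ppages; refcounts: pp0:3 pp1:2 pp2:3 pp3:1 pp4:1 pp5:1 pp6:1
P0: v1 -> pp4 = 154
P1: v1 -> pp1 = 11
P2: v1 -> pp5 = 159
P3: v1 -> pp1 = 11

Answer: 154 11 159 11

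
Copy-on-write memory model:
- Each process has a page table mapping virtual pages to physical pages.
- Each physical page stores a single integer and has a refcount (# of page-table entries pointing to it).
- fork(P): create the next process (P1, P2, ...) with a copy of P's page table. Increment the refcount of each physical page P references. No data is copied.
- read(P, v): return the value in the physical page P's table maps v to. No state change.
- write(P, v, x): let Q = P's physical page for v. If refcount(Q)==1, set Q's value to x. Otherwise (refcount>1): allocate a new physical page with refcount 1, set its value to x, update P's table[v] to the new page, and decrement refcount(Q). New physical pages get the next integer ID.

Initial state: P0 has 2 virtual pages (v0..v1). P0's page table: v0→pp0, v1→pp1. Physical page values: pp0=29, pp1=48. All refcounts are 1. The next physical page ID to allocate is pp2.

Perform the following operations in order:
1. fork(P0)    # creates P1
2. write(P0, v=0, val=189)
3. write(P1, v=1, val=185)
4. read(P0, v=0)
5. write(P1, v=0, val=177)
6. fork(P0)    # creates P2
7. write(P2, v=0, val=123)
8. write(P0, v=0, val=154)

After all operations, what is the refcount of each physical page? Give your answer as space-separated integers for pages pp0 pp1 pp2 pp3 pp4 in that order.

Answer: 1 2 1 1 1

Derivation:
Op 1: fork(P0) -> P1. 2 ppages; refcounts: pp0:2 pp1:2
Op 2: write(P0, v0, 189). refcount(pp0)=2>1 -> COPY to pp2. 3 ppages; refcounts: pp0:1 pp1:2 pp2:1
Op 3: write(P1, v1, 185). refcount(pp1)=2>1 -> COPY to pp3. 4 ppages; refcounts: pp0:1 pp1:1 pp2:1 pp3:1
Op 4: read(P0, v0) -> 189. No state change.
Op 5: write(P1, v0, 177). refcount(pp0)=1 -> write in place. 4 ppages; refcounts: pp0:1 pp1:1 pp2:1 pp3:1
Op 6: fork(P0) -> P2. 4 ppages; refcounts: pp0:1 pp1:2 pp2:2 pp3:1
Op 7: write(P2, v0, 123). refcount(pp2)=2>1 -> COPY to pp4. 5 ppages; refcounts: pp0:1 pp1:2 pp2:1 pp3:1 pp4:1
Op 8: write(P0, v0, 154). refcount(pp2)=1 -> write in place. 5 ppages; refcounts: pp0:1 pp1:2 pp2:1 pp3:1 pp4:1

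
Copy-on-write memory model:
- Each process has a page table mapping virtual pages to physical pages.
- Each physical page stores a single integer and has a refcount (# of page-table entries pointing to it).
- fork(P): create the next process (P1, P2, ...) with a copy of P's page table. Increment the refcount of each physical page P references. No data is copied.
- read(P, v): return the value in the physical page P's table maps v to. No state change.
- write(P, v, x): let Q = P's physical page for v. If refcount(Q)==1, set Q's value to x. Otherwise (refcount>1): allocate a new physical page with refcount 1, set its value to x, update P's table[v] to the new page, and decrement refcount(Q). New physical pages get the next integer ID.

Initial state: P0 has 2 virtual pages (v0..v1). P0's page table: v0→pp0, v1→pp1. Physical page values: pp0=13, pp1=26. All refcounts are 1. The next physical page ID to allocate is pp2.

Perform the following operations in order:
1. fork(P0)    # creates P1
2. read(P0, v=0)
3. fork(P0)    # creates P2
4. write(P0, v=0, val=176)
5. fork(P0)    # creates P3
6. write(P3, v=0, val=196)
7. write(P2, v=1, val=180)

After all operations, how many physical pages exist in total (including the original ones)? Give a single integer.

Answer: 5

Derivation:
Op 1: fork(P0) -> P1. 2 ppages; refcounts: pp0:2 pp1:2
Op 2: read(P0, v0) -> 13. No state change.
Op 3: fork(P0) -> P2. 2 ppages; refcounts: pp0:3 pp1:3
Op 4: write(P0, v0, 176). refcount(pp0)=3>1 -> COPY to pp2. 3 ppages; refcounts: pp0:2 pp1:3 pp2:1
Op 5: fork(P0) -> P3. 3 ppages; refcounts: pp0:2 pp1:4 pp2:2
Op 6: write(P3, v0, 196). refcount(pp2)=2>1 -> COPY to pp3. 4 ppages; refcounts: pp0:2 pp1:4 pp2:1 pp3:1
Op 7: write(P2, v1, 180). refcount(pp1)=4>1 -> COPY to pp4. 5 ppages; refcounts: pp0:2 pp1:3 pp2:1 pp3:1 pp4:1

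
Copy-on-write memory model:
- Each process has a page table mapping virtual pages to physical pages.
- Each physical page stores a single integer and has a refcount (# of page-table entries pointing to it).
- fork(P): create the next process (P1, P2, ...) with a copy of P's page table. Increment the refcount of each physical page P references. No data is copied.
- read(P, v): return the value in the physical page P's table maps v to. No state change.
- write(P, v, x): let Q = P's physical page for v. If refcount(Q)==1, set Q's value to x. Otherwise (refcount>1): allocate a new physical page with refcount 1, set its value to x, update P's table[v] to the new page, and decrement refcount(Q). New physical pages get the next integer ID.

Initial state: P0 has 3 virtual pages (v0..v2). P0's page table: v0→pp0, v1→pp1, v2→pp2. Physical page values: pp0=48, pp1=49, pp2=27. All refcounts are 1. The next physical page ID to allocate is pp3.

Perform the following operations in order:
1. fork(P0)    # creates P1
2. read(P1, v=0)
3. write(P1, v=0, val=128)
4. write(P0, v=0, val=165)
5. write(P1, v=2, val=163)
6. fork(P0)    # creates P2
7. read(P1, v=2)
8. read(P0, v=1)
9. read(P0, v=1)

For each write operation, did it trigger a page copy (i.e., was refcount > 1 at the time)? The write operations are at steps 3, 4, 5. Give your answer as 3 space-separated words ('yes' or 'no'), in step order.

Op 1: fork(P0) -> P1. 3 ppages; refcounts: pp0:2 pp1:2 pp2:2
Op 2: read(P1, v0) -> 48. No state change.
Op 3: write(P1, v0, 128). refcount(pp0)=2>1 -> COPY to pp3. 4 ppages; refcounts: pp0:1 pp1:2 pp2:2 pp3:1
Op 4: write(P0, v0, 165). refcount(pp0)=1 -> write in place. 4 ppages; refcounts: pp0:1 pp1:2 pp2:2 pp3:1
Op 5: write(P1, v2, 163). refcount(pp2)=2>1 -> COPY to pp4. 5 ppages; refcounts: pp0:1 pp1:2 pp2:1 pp3:1 pp4:1
Op 6: fork(P0) -> P2. 5 ppages; refcounts: pp0:2 pp1:3 pp2:2 pp3:1 pp4:1
Op 7: read(P1, v2) -> 163. No state change.
Op 8: read(P0, v1) -> 49. No state change.
Op 9: read(P0, v1) -> 49. No state change.

yes no yes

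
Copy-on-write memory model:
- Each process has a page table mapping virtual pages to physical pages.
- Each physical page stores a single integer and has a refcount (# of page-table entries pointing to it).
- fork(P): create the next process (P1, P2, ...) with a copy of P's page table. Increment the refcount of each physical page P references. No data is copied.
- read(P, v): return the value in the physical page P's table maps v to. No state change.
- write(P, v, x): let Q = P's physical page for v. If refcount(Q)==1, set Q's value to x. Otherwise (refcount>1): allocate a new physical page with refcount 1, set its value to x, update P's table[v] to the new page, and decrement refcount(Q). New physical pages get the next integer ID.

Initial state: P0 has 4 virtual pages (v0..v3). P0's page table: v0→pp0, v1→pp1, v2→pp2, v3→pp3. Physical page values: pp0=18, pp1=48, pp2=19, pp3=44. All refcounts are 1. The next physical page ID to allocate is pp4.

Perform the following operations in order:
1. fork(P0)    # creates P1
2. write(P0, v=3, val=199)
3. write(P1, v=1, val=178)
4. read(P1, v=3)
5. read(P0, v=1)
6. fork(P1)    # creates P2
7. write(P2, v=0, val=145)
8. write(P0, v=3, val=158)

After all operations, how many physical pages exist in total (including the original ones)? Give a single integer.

Answer: 7

Derivation:
Op 1: fork(P0) -> P1. 4 ppages; refcounts: pp0:2 pp1:2 pp2:2 pp3:2
Op 2: write(P0, v3, 199). refcount(pp3)=2>1 -> COPY to pp4. 5 ppages; refcounts: pp0:2 pp1:2 pp2:2 pp3:1 pp4:1
Op 3: write(P1, v1, 178). refcount(pp1)=2>1 -> COPY to pp5. 6 ppages; refcounts: pp0:2 pp1:1 pp2:2 pp3:1 pp4:1 pp5:1
Op 4: read(P1, v3) -> 44. No state change.
Op 5: read(P0, v1) -> 48. No state change.
Op 6: fork(P1) -> P2. 6 ppages; refcounts: pp0:3 pp1:1 pp2:3 pp3:2 pp4:1 pp5:2
Op 7: write(P2, v0, 145). refcount(pp0)=3>1 -> COPY to pp6. 7 ppages; refcounts: pp0:2 pp1:1 pp2:3 pp3:2 pp4:1 pp5:2 pp6:1
Op 8: write(P0, v3, 158). refcount(pp4)=1 -> write in place. 7 ppages; refcounts: pp0:2 pp1:1 pp2:3 pp3:2 pp4:1 pp5:2 pp6:1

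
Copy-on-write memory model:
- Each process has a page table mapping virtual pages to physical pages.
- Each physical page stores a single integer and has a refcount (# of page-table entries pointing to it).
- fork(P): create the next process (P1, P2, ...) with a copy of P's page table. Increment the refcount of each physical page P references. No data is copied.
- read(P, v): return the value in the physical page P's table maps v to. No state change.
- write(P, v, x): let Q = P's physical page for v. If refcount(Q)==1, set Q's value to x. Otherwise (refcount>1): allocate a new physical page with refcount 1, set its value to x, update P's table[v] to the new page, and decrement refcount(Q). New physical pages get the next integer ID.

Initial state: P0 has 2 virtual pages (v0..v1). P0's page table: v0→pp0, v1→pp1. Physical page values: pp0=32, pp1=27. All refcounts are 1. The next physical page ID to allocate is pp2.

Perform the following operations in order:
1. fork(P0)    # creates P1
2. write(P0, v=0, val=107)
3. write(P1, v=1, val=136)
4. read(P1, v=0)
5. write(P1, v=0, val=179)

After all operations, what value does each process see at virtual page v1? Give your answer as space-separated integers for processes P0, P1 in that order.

Answer: 27 136

Derivation:
Op 1: fork(P0) -> P1. 2 ppages; refcounts: pp0:2 pp1:2
Op 2: write(P0, v0, 107). refcount(pp0)=2>1 -> COPY to pp2. 3 ppages; refcounts: pp0:1 pp1:2 pp2:1
Op 3: write(P1, v1, 136). refcount(pp1)=2>1 -> COPY to pp3. 4 ppages; refcounts: pp0:1 pp1:1 pp2:1 pp3:1
Op 4: read(P1, v0) -> 32. No state change.
Op 5: write(P1, v0, 179). refcount(pp0)=1 -> write in place. 4 ppages; refcounts: pp0:1 pp1:1 pp2:1 pp3:1
P0: v1 -> pp1 = 27
P1: v1 -> pp3 = 136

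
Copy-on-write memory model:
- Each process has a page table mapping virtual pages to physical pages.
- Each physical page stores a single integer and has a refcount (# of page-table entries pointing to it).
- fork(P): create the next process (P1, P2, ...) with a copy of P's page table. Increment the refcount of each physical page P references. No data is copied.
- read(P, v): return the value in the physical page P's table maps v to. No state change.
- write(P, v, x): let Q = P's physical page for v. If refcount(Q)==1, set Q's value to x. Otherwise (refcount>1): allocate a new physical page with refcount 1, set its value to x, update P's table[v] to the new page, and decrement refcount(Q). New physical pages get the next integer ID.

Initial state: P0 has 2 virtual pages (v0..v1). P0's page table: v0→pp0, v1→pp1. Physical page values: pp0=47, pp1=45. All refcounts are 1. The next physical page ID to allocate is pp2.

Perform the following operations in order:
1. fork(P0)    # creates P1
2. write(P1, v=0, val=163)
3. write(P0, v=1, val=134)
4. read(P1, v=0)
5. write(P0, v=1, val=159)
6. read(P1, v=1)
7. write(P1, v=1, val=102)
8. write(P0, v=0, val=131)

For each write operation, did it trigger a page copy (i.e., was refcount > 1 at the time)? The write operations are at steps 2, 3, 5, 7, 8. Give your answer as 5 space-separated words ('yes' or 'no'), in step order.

Op 1: fork(P0) -> P1. 2 ppages; refcounts: pp0:2 pp1:2
Op 2: write(P1, v0, 163). refcount(pp0)=2>1 -> COPY to pp2. 3 ppages; refcounts: pp0:1 pp1:2 pp2:1
Op 3: write(P0, v1, 134). refcount(pp1)=2>1 -> COPY to pp3. 4 ppages; refcounts: pp0:1 pp1:1 pp2:1 pp3:1
Op 4: read(P1, v0) -> 163. No state change.
Op 5: write(P0, v1, 159). refcount(pp3)=1 -> write in place. 4 ppages; refcounts: pp0:1 pp1:1 pp2:1 pp3:1
Op 6: read(P1, v1) -> 45. No state change.
Op 7: write(P1, v1, 102). refcount(pp1)=1 -> write in place. 4 ppages; refcounts: pp0:1 pp1:1 pp2:1 pp3:1
Op 8: write(P0, v0, 131). refcount(pp0)=1 -> write in place. 4 ppages; refcounts: pp0:1 pp1:1 pp2:1 pp3:1

yes yes no no no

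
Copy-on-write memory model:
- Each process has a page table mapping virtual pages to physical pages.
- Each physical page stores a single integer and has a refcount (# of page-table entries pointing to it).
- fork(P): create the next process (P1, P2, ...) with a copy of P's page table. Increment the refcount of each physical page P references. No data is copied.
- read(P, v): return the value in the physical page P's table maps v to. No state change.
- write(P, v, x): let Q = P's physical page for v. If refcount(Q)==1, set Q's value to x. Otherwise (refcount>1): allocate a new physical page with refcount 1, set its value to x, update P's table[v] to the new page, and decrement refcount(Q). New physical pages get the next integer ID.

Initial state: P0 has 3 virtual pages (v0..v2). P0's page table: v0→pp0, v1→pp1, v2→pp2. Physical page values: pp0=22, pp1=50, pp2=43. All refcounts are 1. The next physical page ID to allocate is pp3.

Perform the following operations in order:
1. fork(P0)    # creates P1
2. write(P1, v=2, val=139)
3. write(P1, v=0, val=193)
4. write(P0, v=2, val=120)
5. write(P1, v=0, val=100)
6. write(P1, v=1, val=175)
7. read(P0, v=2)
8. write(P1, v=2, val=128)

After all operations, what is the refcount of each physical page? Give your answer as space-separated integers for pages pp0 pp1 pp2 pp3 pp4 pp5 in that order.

Answer: 1 1 1 1 1 1

Derivation:
Op 1: fork(P0) -> P1. 3 ppages; refcounts: pp0:2 pp1:2 pp2:2
Op 2: write(P1, v2, 139). refcount(pp2)=2>1 -> COPY to pp3. 4 ppages; refcounts: pp0:2 pp1:2 pp2:1 pp3:1
Op 3: write(P1, v0, 193). refcount(pp0)=2>1 -> COPY to pp4. 5 ppages; refcounts: pp0:1 pp1:2 pp2:1 pp3:1 pp4:1
Op 4: write(P0, v2, 120). refcount(pp2)=1 -> write in place. 5 ppages; refcounts: pp0:1 pp1:2 pp2:1 pp3:1 pp4:1
Op 5: write(P1, v0, 100). refcount(pp4)=1 -> write in place. 5 ppages; refcounts: pp0:1 pp1:2 pp2:1 pp3:1 pp4:1
Op 6: write(P1, v1, 175). refcount(pp1)=2>1 -> COPY to pp5. 6 ppages; refcounts: pp0:1 pp1:1 pp2:1 pp3:1 pp4:1 pp5:1
Op 7: read(P0, v2) -> 120. No state change.
Op 8: write(P1, v2, 128). refcount(pp3)=1 -> write in place. 6 ppages; refcounts: pp0:1 pp1:1 pp2:1 pp3:1 pp4:1 pp5:1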